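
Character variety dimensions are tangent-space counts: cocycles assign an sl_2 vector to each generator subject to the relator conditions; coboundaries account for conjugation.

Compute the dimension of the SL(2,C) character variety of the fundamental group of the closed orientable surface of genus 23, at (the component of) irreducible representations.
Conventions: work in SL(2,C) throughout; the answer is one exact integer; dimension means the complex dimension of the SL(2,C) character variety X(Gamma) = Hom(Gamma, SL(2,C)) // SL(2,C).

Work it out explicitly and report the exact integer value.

132

The genus-23 surface group: 2g = 46 generators, one relator prod [a_i, b_i].
A cocycle assigns one sl_2 vector per generator subject to the relator condition d_2(z) = 0: dim of the unconstrained space is 3*2g = 138.
d_2 is surjective at irreducible rho (its cokernel H^2 is dual to H^0 = 0), so dim Z^1 = 138 - 3 = 135.
dim B^1 = 3 (coboundaries, injective at irreducible rho).
dim H^1 = 135 - 3 = 132 = dim X.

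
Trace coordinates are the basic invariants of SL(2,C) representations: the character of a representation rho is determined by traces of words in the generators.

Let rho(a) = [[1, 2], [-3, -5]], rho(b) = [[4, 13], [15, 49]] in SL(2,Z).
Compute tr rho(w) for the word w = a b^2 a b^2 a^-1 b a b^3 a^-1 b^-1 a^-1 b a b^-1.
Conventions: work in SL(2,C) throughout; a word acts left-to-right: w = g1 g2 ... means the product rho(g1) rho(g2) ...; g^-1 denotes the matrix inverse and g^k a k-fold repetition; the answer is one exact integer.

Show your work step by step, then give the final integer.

2844460792043069853170

rho(a) = [[1, 2], [-3, -5]]
... * rho(b) = [[4, 13], [15, 49]]  ->  [[34, 111], [-87, -284]]
... * rho(b) = [[4, 13], [15, 49]]  ->  [[1801, 5881], [-4608, -15047]]
... * rho(a) = [[1, 2], [-3, -5]]  ->  [[-15842, -25803], [40533, 66019]]
... * rho(b) = [[4, 13], [15, 49]]  ->  [[-450413, -1470293], [1152417, 3761860]]
... * rho(b) = [[4, 13], [15, 49]]  ->  [[-23856047, -77899726], [61037568, 199312561]]
... * rho(a^-1) = [[-5, -2], [3, 1]]  ->  [[-114418943, -30187632], [292749843, 77237425]]
... * rho(b) = [[4, 13], [15, 49]]  ->  [[-910490252, -2966640227], [2329560747, 7590381784]]
... * rho(a) = [[1, 2], [-3, -5]]  ->  [[7989430429, 13012220631], [-20441584605, -33292787426]]
... * rho(b) = [[4, 13], [15, 49]]  ->  [[227141031181, 741461406496], [-581158149810, -1897087183739]]
... * rho(b) = [[4, 13], [15, 49]]  ->  [[12030485222164, 39284442323657], [-30780940355325, -100512327950741]]
... * rho(b) = [[4, 13], [15, 49]]  ->  [[637388575743511, 2081333981747325], [-1630808680682415, -5325256294205534]]
... * rho(a^-1) = [[-5, -2], [3, 1]]  ->  [[3057059066524420, 806556830260303], [-7821725479204527, -2063638932840704]]
... * rho(b^-1) = [[49, -13], [-15, 4]]  ->  [[137697541805792035, -36515540543776248], [-352309964488411263, 93427875498296035]]
... * rho(a^-1) = [[-5, -2], [3, 1]]  ->  [[-798034330660288919, -311910624155360318], [2041833448936944420, 798047804475118561]]
... * rho(b) = [[4, 13], [15, 49]]  ->  [[-7870796684971560446, -25658066882196411529], [20138050862874556095, 65648177255461086949]]
... * rho(a) = [[1, 2], [-3, -5]]  ->  [[69103403961617674141, 112548741041038936753], [-176806480903508704752, -287964784551556322555]]
... * rho(b^-1) = [[49, -13], [-15, 4]]  ->  [[1697835678503681981614, -448149287336874016821], [-4344045795998581694523, 1146625113539387871556]]
tr = 1697835678503681981614 + 1146625113539387871556 = 2844460792043069853170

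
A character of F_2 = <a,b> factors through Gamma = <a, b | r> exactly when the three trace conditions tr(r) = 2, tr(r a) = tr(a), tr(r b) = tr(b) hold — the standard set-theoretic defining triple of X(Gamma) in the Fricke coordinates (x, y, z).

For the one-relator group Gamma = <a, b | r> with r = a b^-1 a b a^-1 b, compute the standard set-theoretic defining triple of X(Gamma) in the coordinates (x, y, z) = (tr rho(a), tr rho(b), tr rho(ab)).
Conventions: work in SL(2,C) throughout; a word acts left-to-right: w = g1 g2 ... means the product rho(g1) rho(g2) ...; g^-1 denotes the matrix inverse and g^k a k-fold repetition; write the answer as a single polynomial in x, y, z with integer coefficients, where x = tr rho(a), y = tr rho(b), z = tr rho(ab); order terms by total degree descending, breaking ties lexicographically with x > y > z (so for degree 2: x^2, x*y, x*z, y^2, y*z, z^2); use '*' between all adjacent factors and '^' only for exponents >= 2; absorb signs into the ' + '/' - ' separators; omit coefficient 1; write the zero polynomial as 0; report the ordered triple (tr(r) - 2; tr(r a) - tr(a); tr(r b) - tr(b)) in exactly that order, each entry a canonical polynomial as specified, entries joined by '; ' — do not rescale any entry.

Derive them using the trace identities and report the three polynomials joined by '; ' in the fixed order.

tr(a^2 b) = tr(a) * tr(b a) - tr(b) = x*z - y
tr(a^2) = tr(a) * tr(a) - tr(1) = x^2 - 2
tr(a b^2 a) = tr(b) * tr(a^2 b) - tr(a^2) = x*y*z - x^2 - y^2 + 2
tr(a b a b) = tr(a b) * tr(a b) - tr(1)   [split at repeated a] = z^2 - 2
tr(a b^2 a b) = tr(b) * tr(a b a b) - tr(a b a) = y*z^2 - x*z - y
tr(b a b^-1 a b) = tr(a b^2 a) * tr(b) - tr(a b^2 a b) = x*y^2*z - x^2*y - y^3 - y*z^2 + x*z + 3*y
tr(b a b) = tr(b) * tr(a b) - tr(a) = y*z - x
tr(a b a b a) = tr(a) * tr(b a b a) - tr(b a b) = x*z^2 - y*z - x
tr(a b a b a b) = tr(b a) * tr(b a b a) - tr(b^-1 a^-1)   [split at repeated b] = z^3 - 3*z
tr(b a b^-1 a b a) = tr(a b a b a) * tr(b) - tr(a b a b a b) = x*y*z^2 - y^2*z - z^3 - x*y + 3*z
tr(a b^-1 a b a^-1 b) = tr(b a b^-1 a b) * tr(a) - tr(b a b^-1 a b a) = x^2*y^2*z - x^3*y - x*y^3 - 2*x*y*z^2 + x^2*z + y^2*z + z^3 + 4*x*y - 3*z
tr(b a^3 b) = tr(a) * tr(a b^2 a) - tr(a b^2) = x^2*y*z - x^3 - x*y^2 - y*z + 3*x
tr(b a^3 b a) = tr(a) * tr(b a b a^2) - tr(b a b a) = x^2*z^2 - x*y*z - x^2 - z^2 + 2
tr(a b a^-1 b a^2) = tr(b a^3 b) * tr(a) - tr(b a^3 b a) = x^3*y*z - x^4 - x^2*y^2 - x^2*z^2 + 4*x^2 + z^2 - 2
tr(a^2 b a) = tr(a) * tr(a b a) - tr(a b) = x^2*z - x*y - z
tr(b a^2 b a b) = tr(b) * tr(a^2 b a b) - tr(a^2 b a) = x*y*z^2 - x^2*z - y^2*z + z
tr(b a^2 b a b a) = tr(a) * tr(b a b a b a) - tr(b a b a b) = x*z^3 - y*z^2 - 2*x*z + y
tr(a b a^-1 b a^2 b) = tr(b a^2 b a b) * tr(a) - tr(b a^2 b a b a) = x^2*y*z^2 - x^3*z - x*y^2*z - x*z^3 + y*z^2 + 3*x*z - y
tr(a b^-1 a b a^-1 b a) = tr(a b a^-1 b a^2) * tr(b) - tr(a b a^-1 b a^2 b) = x^3*y^2*z - x^4*y - x^2*y^3 - 2*x^2*y*z^2 + x^3*z + x*y^2*z + x*z^3 + 4*x^2*y - 3*x*z - y
tr(a b^3 a) = tr(b) * tr(a^2 b^2) - tr(a^2 b)   [square of b] = x*y^2*z - x^2*y - y^3 - x*z + 3*y
tr(a b^3 a b) = tr(b) * tr(b a b a b) - tr(b a b a)   [square of b] = y^2*z^2 - x*y*z - y^2 - z^2 + 2
tr(b^2 a b^-1 a b) = tr(a b^3 a) * tr(b) - tr(a b^3 a b)   [inverse elimination on b] = x*y^3*z - x^2*y^2 - y^4 - y^2*z^2 + 4*y^2 + z^2 - 2
tr(a b a b^2 a b) = tr(b) * tr(a b a b a b) - tr(a b a b a)   [square of b] = y*z^3 - x*z^2 - 2*y*z + x
tr(b^2 a b^-1 a b a) = tr(a b a b^2 a) * tr(b) - tr(a b a b^2 a b)   [inverse elimination on b] = x*y^2*z^2 - x^2*y*z - y^3*z - y*z^3 + x*z^2 + 3*y*z - x
tr(a b^-1 a b a^-1 b^2) = tr(b^2 a b^-1 a b) * tr(a) - tr(b^2 a b^-1 a b a)   [inverse elimination on a] = x^2*y^3*z - x^3*y^2 - x*y^4 - 2*x*y^2*z^2 + x^2*y*z + y^3*z + y*z^3 + 4*x*y^2 - 3*y*z - x
assemble the triple (tr(r) - 2; tr(r a) - x; tr(r b) - y)

x^2*y^2*z - x^3*y - x*y^3 - 2*x*y*z^2 + x^2*z + y^2*z + z^3 + 4*x*y - 3*z - 2; x^3*y^2*z - x^4*y - x^2*y^3 - 2*x^2*y*z^2 + x^3*z + x*y^2*z + x*z^3 + 4*x^2*y - 3*x*z - x - y; x^2*y^3*z - x^3*y^2 - x*y^4 - 2*x*y^2*z^2 + x^2*y*z + y^3*z + y*z^3 + 4*x*y^2 - 3*y*z - x - y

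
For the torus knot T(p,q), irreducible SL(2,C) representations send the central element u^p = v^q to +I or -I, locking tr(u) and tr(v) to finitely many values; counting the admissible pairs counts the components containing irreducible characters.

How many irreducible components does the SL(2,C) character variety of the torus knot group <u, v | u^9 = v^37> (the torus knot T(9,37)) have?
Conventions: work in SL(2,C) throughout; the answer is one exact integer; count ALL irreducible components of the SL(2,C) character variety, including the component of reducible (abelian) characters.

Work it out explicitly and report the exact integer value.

In the torus knot group T(9,37), u^9 = v^37 is central, so an irreducible representation sends it to +I or -I (Schur).
On an irreducible component, tr(u) is locked at 2*cos(pi*alpha/9) for some alpha in 1..8, and tr(v) at 2*cos(pi*beta/37) for some beta in 1..36.
The two central values (-1)^alpha I and (-1)^beta I must be the same matrix, so alpha and beta share a parity.
count pairs: odd alpha (4 choices) x odd beta (18), plus even alpha (4) x even beta (18): 4*18 + 4*18 = 144.
Total: 144 irreducible-character components + 1 reducible (abelian) component = 145.

145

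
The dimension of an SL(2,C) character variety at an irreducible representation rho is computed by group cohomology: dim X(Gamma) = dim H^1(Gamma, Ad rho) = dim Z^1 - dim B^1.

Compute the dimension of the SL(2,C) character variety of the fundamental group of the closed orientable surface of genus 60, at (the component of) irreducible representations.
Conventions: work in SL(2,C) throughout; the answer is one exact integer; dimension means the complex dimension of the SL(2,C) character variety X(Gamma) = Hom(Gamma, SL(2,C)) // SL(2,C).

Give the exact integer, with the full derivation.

pi_1 of the closed genus-60 surface has 120 generators bound by the single product-of-commutators relator.
Unconstrained cocycle data is one sl_2 vector per generator (360 dimensions), cut by the relator condition d_2(z) = 0.
H^2 = coker(d_2) is dual to H^0 = 0 at irreducible rho (Poincare duality), so d_2 is onto: dim Z^1 = 357.
As always at irreducible rho, dim B^1 = 3.
dim H^1 = 357 - 3 = 354 = dim X.

354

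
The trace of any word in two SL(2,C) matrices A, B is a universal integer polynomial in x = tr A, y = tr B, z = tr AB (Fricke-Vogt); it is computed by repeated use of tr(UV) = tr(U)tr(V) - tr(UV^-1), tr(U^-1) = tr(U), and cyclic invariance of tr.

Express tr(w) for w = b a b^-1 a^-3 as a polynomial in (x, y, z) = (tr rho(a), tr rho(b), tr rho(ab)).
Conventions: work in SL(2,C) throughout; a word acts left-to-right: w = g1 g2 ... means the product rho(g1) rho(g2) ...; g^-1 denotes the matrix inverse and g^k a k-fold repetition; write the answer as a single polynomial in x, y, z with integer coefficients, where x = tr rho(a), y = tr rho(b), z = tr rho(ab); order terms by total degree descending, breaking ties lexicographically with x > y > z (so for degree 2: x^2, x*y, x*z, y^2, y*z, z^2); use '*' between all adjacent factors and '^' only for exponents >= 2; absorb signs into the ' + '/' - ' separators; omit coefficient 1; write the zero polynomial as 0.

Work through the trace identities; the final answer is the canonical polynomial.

tr(a^-1 b) = tr(b) tr(a) - tr(b a) = x*y - z
tr(b a b) = tr(b) tr(a b) - tr(a) = y*z - x
tr(b a b a) = tr(a b) tr(a b) - tr(1) = z^2 - 2
tr(a^-1 b a b) = tr(b a b) tr(a) - tr(b a b a) = x*y*z - x^2 - z^2 + 2
tr(a^-2 b a b) = tr(a^-1 b a b) tr(a) - tr(a^-1 b a b a) = x^2*y*z - x^3 - x*z^2 - y*z + 3*x
tr(a^-1 b a b^-1 a^-1) = tr(a^-2 b a) tr(b) - tr(a^-2 b a b) = -x^2*y*z + x^3 + x*y^2 + x*z^2 - 3*x
tr(a^-1 b a b^-1) = tr(a^-1 b a) tr(b) - tr(a^-1 b a b) = -x*y*z + x^2 + y^2 + z^2 - 2
tr(b a b^-1 a^-3) = tr(a^-1 b a b^-1 a^-1) tr(a) - tr(a^-1 b a b^-1) = -x^3*y*z + x^4 + x^2*y^2 + x^2*z^2 + x*y*z - 4*x^2 - y^2 - z^2 + 2

-x^3*y*z + x^4 + x^2*y^2 + x^2*z^2 + x*y*z - 4*x^2 - y^2 - z^2 + 2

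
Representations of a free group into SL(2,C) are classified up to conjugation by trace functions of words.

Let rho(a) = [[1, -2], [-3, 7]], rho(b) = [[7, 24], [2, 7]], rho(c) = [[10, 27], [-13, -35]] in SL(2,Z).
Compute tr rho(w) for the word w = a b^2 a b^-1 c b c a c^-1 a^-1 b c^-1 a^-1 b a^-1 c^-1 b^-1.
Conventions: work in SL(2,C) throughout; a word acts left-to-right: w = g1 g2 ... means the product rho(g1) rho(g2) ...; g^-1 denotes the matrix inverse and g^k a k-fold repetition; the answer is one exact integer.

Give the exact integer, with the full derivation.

-62640851906217646153

rho(a) = [[1, -2], [-3, 7]]
... * rho(b) = [[7, 24], [2, 7]]  ->  [[3, 10], [-7, -23]]
... * rho(b) = [[7, 24], [2, 7]]  ->  [[41, 142], [-95, -329]]
... * rho(a) = [[1, -2], [-3, 7]]  ->  [[-385, 912], [892, -2113]]
... * rho(b^-1) = [[7, -24], [-2, 7]]  ->  [[-4519, 15624], [10470, -36199]]
... * rho(c) = [[10, 27], [-13, -35]]  ->  [[-248302, -668853], [575287, 1549655]]
... * rho(b) = [[7, 24], [2, 7]]  ->  [[-3075820, -10641219], [7126319, 24654473]]
... * rho(c) = [[10, 27], [-13, -35]]  ->  [[107577647, 289395525], [-249244959, -670495942]]
... * rho(a) = [[1, -2], [-3, 7]]  ->  [[-760608928, 1810613381], [1762242867, -4194981676]]
... * rho(c^-1) = [[-35, -27], [13, 10]]  ->  [[50159286433, 38642574866], [-116213262133, -89530374169]]
... * rho(a^-1) = [[7, 2], [3, 1]]  ->  [[467042729629, 138961147732], [-1082083957438, -321956898435]]
... * rho(b) = [[7, 24], [2, 7]]  ->  [[3547221402867, 12181753545220], [-8218501498936, -28223713267557]]
... * rho(c^-1) = [[-35, -27], [13, 10]]  ->  [[34210046987515, 26042557574791], [-79260720015481, -60337592204298]]
... * rho(a^-1) = [[7, 2], [3, 1]]  ->  [[317598001636978, 94462651549821], [-735837816721261, -218859032235260]]
... * rho(b) = [[7, 24], [2, 7]]  ->  [[2412111314558488, 8283590600136219], [-5588582781519347, -19192120826957084]]
... * rho(a^-1) = [[7, 2], [3, 1]]  ->  [[41735551002318073, 13107813229253195], [-96696441951506681, -30369286389995778]]
... * rho(c^-1) = [[-35, -27], [13, 10]]  ->  [[-1290342713100841020, -995781744770056021], [2989574745232788721, 2307111068790722607]]
... * rho(b^-1) = [[7, -24], [-2, 7]]  ->  [[-7040835502165775098, 23997752901029792333], [16312801079048075833, -55600016404051871055]]
tr = -7040835502165775098 + -55600016404051871055 = -62640851906217646153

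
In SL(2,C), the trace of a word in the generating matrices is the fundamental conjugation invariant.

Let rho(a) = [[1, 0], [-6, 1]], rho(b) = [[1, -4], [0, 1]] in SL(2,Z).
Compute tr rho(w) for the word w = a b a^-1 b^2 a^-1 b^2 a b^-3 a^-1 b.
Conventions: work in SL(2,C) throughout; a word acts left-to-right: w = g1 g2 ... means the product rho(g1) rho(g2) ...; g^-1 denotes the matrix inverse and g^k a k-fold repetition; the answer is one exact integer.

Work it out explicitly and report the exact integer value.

91366202

rho(a) = [[1, 0], [-6, 1]]
... * rho(b) = [[1, -4], [0, 1]]  ->  [[1, -4], [-6, 25]]
... * rho(a^-1) = [[1, 0], [6, 1]]  ->  [[-23, -4], [144, 25]]
... * rho(b) = [[1, -4], [0, 1]]  ->  [[-23, 88], [144, -551]]
... * rho(b) = [[1, -4], [0, 1]]  ->  [[-23, 180], [144, -1127]]
... * rho(a^-1) = [[1, 0], [6, 1]]  ->  [[1057, 180], [-6618, -1127]]
... * rho(b) = [[1, -4], [0, 1]]  ->  [[1057, -4048], [-6618, 25345]]
... * rho(b) = [[1, -4], [0, 1]]  ->  [[1057, -8276], [-6618, 51817]]
... * rho(a) = [[1, 0], [-6, 1]]  ->  [[50713, -8276], [-317520, 51817]]
... * rho(b^-1) = [[1, 4], [0, 1]]  ->  [[50713, 194576], [-317520, -1218263]]
... * rho(b^-1) = [[1, 4], [0, 1]]  ->  [[50713, 397428], [-317520, -2488343]]
... * rho(b^-1) = [[1, 4], [0, 1]]  ->  [[50713, 600280], [-317520, -3758423]]
... * rho(a^-1) = [[1, 0], [6, 1]]  ->  [[3652393, 600280], [-22868058, -3758423]]
... * rho(b) = [[1, -4], [0, 1]]  ->  [[3652393, -14009292], [-22868058, 87713809]]
tr = 3652393 + 87713809 = 91366202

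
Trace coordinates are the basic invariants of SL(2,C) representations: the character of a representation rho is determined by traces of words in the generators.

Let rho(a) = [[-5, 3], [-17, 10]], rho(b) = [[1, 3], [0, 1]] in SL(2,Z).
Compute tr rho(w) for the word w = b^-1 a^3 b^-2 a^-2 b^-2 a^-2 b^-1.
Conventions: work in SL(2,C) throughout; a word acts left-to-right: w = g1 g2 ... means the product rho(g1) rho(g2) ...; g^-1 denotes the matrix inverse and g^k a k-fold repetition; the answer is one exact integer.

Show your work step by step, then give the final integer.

607905419

rho(b^-1) = [[1, -3], [0, 1]]
... * rho(a) = [[-5, 3], [-17, 10]]  ->  [[46, -27], [-17, 10]]
... * rho(a) = [[-5, 3], [-17, 10]]  ->  [[229, -132], [-85, 49]]
... * rho(a) = [[-5, 3], [-17, 10]]  ->  [[1099, -633], [-408, 235]]
... * rho(b^-1) = [[1, -3], [0, 1]]  ->  [[1099, -3930], [-408, 1459]]
... * rho(b^-1) = [[1, -3], [0, 1]]  ->  [[1099, -7227], [-408, 2683]]
... * rho(a^-1) = [[10, -3], [17, -5]]  ->  [[-111869, 32838], [41531, -12191]]
... * rho(a^-1) = [[10, -3], [17, -5]]  ->  [[-560444, 171417], [208063, -63638]]
... * rho(b^-1) = [[1, -3], [0, 1]]  ->  [[-560444, 1852749], [208063, -687827]]
... * rho(b^-1) = [[1, -3], [0, 1]]  ->  [[-560444, 3534081], [208063, -1312016]]
... * rho(a^-1) = [[10, -3], [17, -5]]  ->  [[54474937, -15989073], [-20223642, 5935891]]
... * rho(a^-1) = [[10, -3], [17, -5]]  ->  [[272935129, -83479446], [-101326273, 30991471]]
... * rho(b^-1) = [[1, -3], [0, 1]]  ->  [[272935129, -902284833], [-101326273, 334970290]]
tr = 272935129 + 334970290 = 607905419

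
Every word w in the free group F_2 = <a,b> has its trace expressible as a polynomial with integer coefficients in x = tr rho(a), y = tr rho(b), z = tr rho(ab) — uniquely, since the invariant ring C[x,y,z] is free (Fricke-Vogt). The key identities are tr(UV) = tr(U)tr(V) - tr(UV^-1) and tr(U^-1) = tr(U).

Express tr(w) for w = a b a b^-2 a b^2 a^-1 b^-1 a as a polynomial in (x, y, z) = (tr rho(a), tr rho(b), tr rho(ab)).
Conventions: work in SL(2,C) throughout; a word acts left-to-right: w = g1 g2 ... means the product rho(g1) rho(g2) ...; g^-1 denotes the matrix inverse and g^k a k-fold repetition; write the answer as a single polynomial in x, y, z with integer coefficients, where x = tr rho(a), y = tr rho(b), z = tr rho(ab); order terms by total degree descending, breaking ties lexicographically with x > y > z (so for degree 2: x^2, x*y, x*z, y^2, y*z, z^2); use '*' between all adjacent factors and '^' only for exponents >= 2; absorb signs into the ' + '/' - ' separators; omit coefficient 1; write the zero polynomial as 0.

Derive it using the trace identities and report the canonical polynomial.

use: tr(b a b a) = tr(a b) tr(a b) - tr(1) = z^2 - 2
tr(b a b) = tr(b) tr(a b) - tr(a) = y*z - x
tr(a b a^2 b) = tr(a) tr(b a b a) - tr(b a b) = x*z^2 - y*z - x
tr(b a^2) = tr(a) tr(b a) - tr(b) = x*z - y
tr(a b a^2) = tr(a) tr(b a^2) - tr(b a) = x^2*z - x*y - z
use: tr(a b a^2 b^2) = tr(b) tr(a b a^2 b) - tr(a b a^2) = x*y*z^2 - x^2*z - y^2*z + z
use: tr(a b a b^2) = tr(b) tr(a b a b) - tr(a b a) = y*z^2 - x*z - y
use: tr(b a b^3 a) = tr(b) tr(a b a b^2) - tr(a b a b) = y^2*z^2 - x*y*z - y^2 - z^2 + 2
tr(b^2 a b) = tr(b) tr(b a b) - tr(b a) = y^2*z - x*y - z
tr(b a b^3) = tr(b) tr(b^2 a b) - tr(b^2 a) = y^3*z - x*y^2 - 2*y*z + x
apply: tr(b^3 a^2 b a) = tr(a) tr(b a b^3 a) - tr(b a b^3) = x*y^2*z^2 - x^2*y*z - y^3*z - x*z^2 + 2*y*z + x
tr(b^2) = tr(b) tr(b) - tr(1) = y^2 - 2
apply: tr(b^3) = tr(b) tr(b^2) - tr(b) = y^3 - 3*y
use: tr(b a^2 b^2) = tr(a) tr(b^3 a) - tr(b^3) = x*y^2*z - x^2*y - y^3 - x*z + 3*y
tr(a^2) = tr(a) tr(a) - tr(1) = x^2 - 2
tr(b a^2 b) = tr(b) tr(a^2 b) - tr(a^2) = x*y*z - x^2 - y^2 + 2
tr(b^3 a^2 b) = tr(b) tr(b a^2 b^2) - tr(b a^2 b) = x*y^3*z - x^2*y^2 - y^4 - 2*x*y*z + x^2 + 4*y^2 - 2
apply: tr(b a^2 b a^2 b^2) = tr(a) tr(b^3 a^2 b a) - tr(b^3 a^2 b) = x^2*y^2*z^2 - x^3*y*z - 2*x*y^3*z + x^2*y^2 - x^2*z^2 + y^4 + 4*x*y*z - 4*y^2 + 2
use: tr(b a b a b a) = tr(b a) tr(b a b a) - tr(b^-1 a^-1) = z^3 - 3*z
tr(b a b a^2 b a) = tr(a) tr(b a b a b a) - tr(b a b a b) = x*z^3 - y*z^2 - 2*x*z + y
tr(a b a^2 b a^2 b) = tr(a) tr(b a b a^2 b a) - tr(b a b a^2 b) = x^2*z^3 - 2*x*y*z^2 - x^2*z + y^2*z + x*y - z
tr(b a^3 b a) = tr(a) tr(b a b a^2) - tr(b a b a) = x^2*z^2 - x*y*z - x^2 - z^2 + 2
apply: tr(b a^3 b) = tr(a) tr(b^2 a^2) - tr(b^2 a) = x^2*y*z - x^3 - x*y^2 - y*z + 3*x
tr(a b a^2 b a^2) = tr(a) tr(b a^3 b a) - tr(b a^3 b) = x^3*z^2 - 2*x^2*y*z + x*y^2 - x*z^2 + y*z - x
tr(b a^2 b a^2 b^2 a) = tr(b) tr(a b a^2 b a^2 b) - tr(a b a^2 b a^2) = x^2*y*z^3 - x^3*z^2 - 2*x*y^2*z^2 + x^2*y*z + y^3*z + x*z^2 - 2*y*z + x
apply: tr(a^2 b a^2 b^2 a^-1 b) = tr(b a^2 b a^2 b^2) tr(a) - tr(b a^2 b a^2 b^2 a) = x^3*y^2*z^2 - x^4*y*z - 2*x^2*y^3*z - x^2*y*z^3 + x^3*y^2 + x*y^4 + 2*x*y^2*z^2 + 3*x^2*y*z - y^3*z - 4*x*y^2 - x*z^2 + 2*y*z + x
use: tr(a b^2 a^-1 b^-1 a^2 b a) = tr(a^2 b a^2 b^2 a^-1) tr(b) - tr(a^2 b a^2 b^2 a^-1 b) = -x^3*y^2*z^2 + x^4*y*z + 2*x^2*y^3*z + x^2*y*z^3 - x^3*y^2 - x*y^4 - x*y^2*z^2 - 4*x^2*y*z + 4*x*y^2 + x*z^2 - y*z - x
tr(a b a b a b^2) = tr(b) tr(a b a b a b) - tr(a b a b a) = y*z^3 - x*z^2 - 2*y*z + x
tr(b a b a b^3 a) = tr(b) tr(a b a b a b^2) - tr(a b a b a b) = y^2*z^3 - x*y*z^2 - 2*y^2*z - z^3 + x*y + 3*z
use: tr(b a b a b^3) = tr(b) tr(b^2 a b a b) - tr(b^2 a b a) = y^3*z^2 - x*y^2*z - y^3 - 2*y*z^2 + x*z + 3*y
tr(b a^2 b a b a b^2) = tr(a) tr(b a b a b^3 a) - tr(b a b a b^3) = x*y^2*z^3 - x^2*y*z^2 - y^3*z^2 - x*y^2*z - x*z^3 + x^2*y + y^3 + 2*y*z^2 + 2*x*z - 3*y
apply: tr(a b a b a b a b) = tr(a b a b) tr(a b a b) - tr(1) = z^4 - 4*z^2 + 2
tr(b a b a b^2 a b a) = tr(b) tr(a b a b a b a b) - tr(a b a b a b a) = y*z^4 - x*z^3 - 3*y*z^2 + 2*x*z + y
use: tr(b a b a b^2 a b) = tr(b) tr(a b^2 a b a b) - tr(a b^2 a b a) = y^2*z^3 - 2*x*y*z^2 + x^2*z - y^2*z + x*y - z
tr(b a^2 b a b a b^2 a) = tr(a) tr(b a b a b^2 a b a) - tr(b a b a b^2 a b) = x*y*z^4 - x^2*z^3 - y^2*z^3 - x*y*z^2 + x^2*z + y^2*z + z
apply: tr(a^2 b a b a b^2 a^-1 b) = tr(b a^2 b a b a b^2) tr(a) - tr(b a^2 b a b a b^2 a) = x^2*y^2*z^3 - x^3*y*z^2 - x*y^3*z^2 - x*y*z^4 - x^2*y^2*z + y^2*z^3 + x^3*y + x*y^3 + 3*x*y*z^2 + x^2*z - y^2*z - 3*x*y - z
apply: tr(a b^2 a^-1 b^-1 a^2 b a b) = tr(a^2 b a b a b^2 a^-1) tr(b) - tr(a^2 b a b a b^2 a^-1 b) = -x^2*y^2*z^3 + x^3*y*z^2 + x*y^3*z^2 + x*y*z^4 + x^2*y^2*z - x^3*y - x*y^3 - 4*x*y*z^2 - x^2*z - y^2*z + 4*x*y + z
tr(a b^2 a^-1 b^-1 a^2 b a b^-1) = tr(a b^2 a^-1 b^-1 a^2 b a) tr(b) - tr(a b^2 a^-1 b^-1 a^2 b a b) = -x^3*y^3*z^2 + x^4*y^2*z + 2*x^2*y^4*z + 2*x^2*y^2*z^3 - x^3*y^3 - x^3*y*z^2 - x*y^5 - 2*x*y^3*z^2 - x*y*z^4 - 5*x^2*y^2*z + x^3*y + 5*x*y^3 + 5*x*y*z^2 + x^2*z - 5*x*y - z
tr(a b a b^-2 a b^2 a^-1 b^-1 a) = tr(a b^2 a^-1 b^-1 a^2 b a b^-1) tr(b) - tr(a b^2 a^-1 b^-1 a^2 b a) = -x^3*y^4*z^2 + x^4*y^3*z + 2*x^2*y^5*z + 2*x^2*y^3*z^3 - x^3*y^4 - x*y^6 - 2*x*y^4*z^2 - x*y^2*z^4 - x^4*y*z - 7*x^2*y^3*z - x^2*y*z^3 + 2*x^3*y^2 + 6*x*y^4 + 6*x*y^2*z^2 + 5*x^2*y*z - 9*x*y^2 - x*z^2 + x

-x^3*y^4*z^2 + x^4*y^3*z + 2*x^2*y^5*z + 2*x^2*y^3*z^3 - x^3*y^4 - x*y^6 - 2*x*y^4*z^2 - x*y^2*z^4 - x^4*y*z - 7*x^2*y^3*z - x^2*y*z^3 + 2*x^3*y^2 + 6*x*y^4 + 6*x*y^2*z^2 + 5*x^2*y*z - 9*x*y^2 - x*z^2 + x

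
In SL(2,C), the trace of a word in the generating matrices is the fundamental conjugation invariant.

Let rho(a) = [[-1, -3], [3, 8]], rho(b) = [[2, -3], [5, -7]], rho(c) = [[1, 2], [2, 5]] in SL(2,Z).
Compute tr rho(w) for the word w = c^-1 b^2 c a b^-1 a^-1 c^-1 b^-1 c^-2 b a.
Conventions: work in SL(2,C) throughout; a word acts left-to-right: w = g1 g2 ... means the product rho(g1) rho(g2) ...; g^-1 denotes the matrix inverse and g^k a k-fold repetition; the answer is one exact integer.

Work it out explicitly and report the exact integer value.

-5097682

rho(c^-1) = [[5, -2], [-2, 1]]
... * rho(b) = [[2, -3], [5, -7]]  ->  [[0, -1], [1, -1]]
... * rho(b) = [[2, -3], [5, -7]]  ->  [[-5, 7], [-3, 4]]
... * rho(c) = [[1, 2], [2, 5]]  ->  [[9, 25], [5, 14]]
... * rho(a) = [[-1, -3], [3, 8]]  ->  [[66, 173], [37, 97]]
... * rho(b^-1) = [[-7, 3], [-5, 2]]  ->  [[-1327, 544], [-744, 305]]
... * rho(a^-1) = [[8, 3], [-3, -1]]  ->  [[-12248, -4525], [-6867, -2537]]
... * rho(c^-1) = [[5, -2], [-2, 1]]  ->  [[-52190, 19971], [-29261, 11197]]
... * rho(b^-1) = [[-7, 3], [-5, 2]]  ->  [[265475, -116628], [148842, -65389]]
... * rho(c^-1) = [[5, -2], [-2, 1]]  ->  [[1560631, -647578], [874988, -363073]]
... * rho(c^-1) = [[5, -2], [-2, 1]]  ->  [[9098311, -3768840], [5101086, -2113049]]
... * rho(b) = [[2, -3], [5, -7]]  ->  [[-647578, -913053], [-363073, -511915]]
... * rho(a) = [[-1, -3], [3, 8]]  ->  [[-2091581, -5361690], [-1172672, -3006101]]
tr = -2091581 + -3006101 = -5097682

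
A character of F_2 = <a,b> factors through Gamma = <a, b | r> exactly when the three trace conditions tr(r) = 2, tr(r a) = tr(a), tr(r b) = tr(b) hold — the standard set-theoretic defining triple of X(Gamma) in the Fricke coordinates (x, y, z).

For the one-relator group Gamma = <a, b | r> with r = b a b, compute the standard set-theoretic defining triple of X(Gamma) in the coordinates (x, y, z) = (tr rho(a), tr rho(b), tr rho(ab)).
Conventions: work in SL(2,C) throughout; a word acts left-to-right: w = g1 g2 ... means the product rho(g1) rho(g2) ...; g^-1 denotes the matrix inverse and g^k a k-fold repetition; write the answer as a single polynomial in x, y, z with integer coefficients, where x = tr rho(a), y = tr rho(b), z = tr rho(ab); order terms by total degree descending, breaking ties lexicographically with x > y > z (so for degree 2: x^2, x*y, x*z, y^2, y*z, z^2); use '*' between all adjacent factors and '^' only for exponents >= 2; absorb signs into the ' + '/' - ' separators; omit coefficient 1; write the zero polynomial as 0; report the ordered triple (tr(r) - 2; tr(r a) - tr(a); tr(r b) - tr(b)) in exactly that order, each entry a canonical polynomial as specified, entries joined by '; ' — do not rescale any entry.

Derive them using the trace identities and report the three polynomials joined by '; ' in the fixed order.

y*z - x - 2; z^2 - x - 2; y^2*z - x*y - y - z

tr(b a b) = tr(b)*tr(a b) - tr(a)  (reduce the b square) = y*z - x
tr(b a b a) = tr(b a)*tr(b a) - tr(1)  (split on b) = z^2 - 2
tr(b a b^2) = tr(b)*tr(b a b) - tr(b a) = y^2*z - x*y - z
assemble the triple (tr(r) - 2; tr(r a) - x; tr(r b) - y)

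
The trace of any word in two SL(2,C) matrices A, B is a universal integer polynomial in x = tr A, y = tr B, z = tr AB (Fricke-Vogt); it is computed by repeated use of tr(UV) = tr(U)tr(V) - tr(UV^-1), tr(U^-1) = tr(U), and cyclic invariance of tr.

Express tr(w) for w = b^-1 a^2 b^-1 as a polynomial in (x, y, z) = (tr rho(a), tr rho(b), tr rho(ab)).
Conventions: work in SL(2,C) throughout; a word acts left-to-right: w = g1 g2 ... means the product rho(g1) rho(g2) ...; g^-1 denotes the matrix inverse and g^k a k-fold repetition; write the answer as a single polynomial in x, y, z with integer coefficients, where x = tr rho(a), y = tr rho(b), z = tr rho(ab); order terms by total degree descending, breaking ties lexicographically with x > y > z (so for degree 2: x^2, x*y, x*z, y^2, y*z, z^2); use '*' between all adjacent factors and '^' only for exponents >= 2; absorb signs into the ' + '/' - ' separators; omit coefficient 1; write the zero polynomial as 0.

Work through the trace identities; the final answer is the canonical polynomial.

reduce: tr(a^2) = tr(a)*tr(a) - tr(1) = x^2 - 2
so tr(a^2 b) = tr(a)*tr(b a) - tr(b) = x*z - y
so tr(a^2 b^-1) = tr(a^2)*tr(b) - tr(a^2 b) = x^2*y - x*z - y
reduce: tr(b^-1 a^2 b^-1) = tr(a^2 b^-1)*tr(b) - tr(a^2) = x^2*y^2 - x*y*z - x^2 - y^2 + 2

x^2*y^2 - x*y*z - x^2 - y^2 + 2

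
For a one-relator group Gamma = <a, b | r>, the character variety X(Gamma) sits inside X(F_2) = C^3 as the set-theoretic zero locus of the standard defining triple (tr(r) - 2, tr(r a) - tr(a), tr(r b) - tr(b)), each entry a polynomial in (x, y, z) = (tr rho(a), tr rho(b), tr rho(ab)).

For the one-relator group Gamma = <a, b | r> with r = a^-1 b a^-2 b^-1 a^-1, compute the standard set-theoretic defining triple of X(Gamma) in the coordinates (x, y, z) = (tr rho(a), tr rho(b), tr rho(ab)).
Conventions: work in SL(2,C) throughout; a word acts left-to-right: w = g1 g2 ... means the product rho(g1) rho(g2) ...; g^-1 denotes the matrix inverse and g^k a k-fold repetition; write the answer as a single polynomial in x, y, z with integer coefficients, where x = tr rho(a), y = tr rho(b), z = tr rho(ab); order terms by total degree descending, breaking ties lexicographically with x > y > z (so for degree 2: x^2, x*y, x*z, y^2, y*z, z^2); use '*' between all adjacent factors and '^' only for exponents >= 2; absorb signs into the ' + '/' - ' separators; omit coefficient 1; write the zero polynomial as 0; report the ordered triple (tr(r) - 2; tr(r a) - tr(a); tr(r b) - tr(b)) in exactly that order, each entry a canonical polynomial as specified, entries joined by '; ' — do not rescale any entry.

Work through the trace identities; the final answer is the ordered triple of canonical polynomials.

so trace(a^-1 b) = trace(b) * trace(a) - trace(b a)   [inverse elimination on a] = x*y - z
so trace(b a^-2) = trace(a^-1 b) * trace(a) - trace(a^-1 b a)   [inverse elimination on a] = x^2*y - x*z - y
so trace(a^-1 b a^-2) = trace(b a^-2) * trace(a) - trace(b a^-1)   [inverse elimination on a] = x^3*y - x^2*z - 2*x*y + z
trace(a^-2 b a^-2) = trace(a^-1 b a^-2) * trace(a) - trace(a^-1 b a^-1)   [inverse elimination on a] = x^4*y - x^3*z - 3*x^2*y + 2*x*z + y
trace(b^2) = trace(b) * trace(b) - trace(1)   [square of b] = y^2 - 2
so trace(b^2 a) = trace(b) * trace(a b) - trace(a)   [square of b] = y*z - x
trace(b^2 a^-1) = trace(b^2) * trace(a) - trace(b^2 a)   [inverse elimination on a] = x*y^2 - y*z - x
trace(b a^-2 b) = trace(b^2 a^-1) * trace(a) - trace(b^2)   [inverse elimination on a] = x^2*y^2 - x*y*z - x^2 - y^2 + 2
reduce: trace(b a b a) = trace(b a) * trace(b a) - trace(1)   [split at a repeated b] = z^2 - 2
trace(b a b a^-1) = trace(b a b) * trace(a) - trace(b a b a)   [inverse elimination on a] = x*y*z - x^2 - z^2 + 2
so trace(b a^-2 b a) = trace(b a b a^-1) * trace(a) - trace(b a b)   [inverse elimination on a] = x^2*y*z - x^3 - x*z^2 - y*z + 3*x
trace(a^-1 b a^-2 b) = trace(b a^-2 b) * trace(a) - trace(b a^-2 b a)   [inverse elimination on a] = x^3*y^2 - 2*x^2*y*z - x*y^2 + x*z^2 + y*z - x
trace(a^-2 b a^-2 b) = trace(a^-1 b a^-2 b) * trace(a) - trace(a^-1 b a^-2 b a)   [inverse elimination on a] = x^4*y^2 - 2*x^3*y*z - 2*x^2*y^2 + x^2*z^2 + 2*x*y*z + y^2 - 2
trace(a^-1 b a^-2 b^-1 a^-1) = trace(a^-2 b a^-2) * trace(b) - trace(a^-2 b a^-2 b)   [inverse elimination on b] = x^3*y*z - x^2*y^2 - x^2*z^2 + 2
reduce: trace(a b a) = trace(a) * trace(b a) - trace(b)   [square of a] = x*z - y
so trace(b^-1 a b a) = trace(a b a) * trace(b) - trace(a b a b)   [inverse elimination on b] = x*y*z - y^2 - z^2 + 2
trace(b a^-1 b^-1 a) = trace(b^-1 a b) * trace(a) - trace(b^-1 a b a)   [inverse elimination on a] = -x*y*z + x^2 + y^2 + z^2 - 2
so trace(b^-1 a^-1 b a^-1) = trace(b a^-1 b^-1) * trace(a) - trace(b a^-1 b^-1 a)   [inverse elimination on a] = x*y*z - y^2 - z^2 + 2
so trace(a^-1 b a^-2 b^-1) = trace(b^-1 a^-1 b a^-1) * trace(a) - trace(b^-1 a^-1 b)   [inverse elimination on a] = x^2*y*z - x*y^2 - x*z^2 + x
reduce: trace(b^3) = trace(b) * trace(b^2) - trace(b)  (reduce the b square) = y^3 - 3*y
reduce: trace(b^3 a) = trace(b) * trace(a b^2) - trace(a b)  (reduce the b square) = y^2*z - x*y - z
so trace(b^2 a^-1 b) = trace(b^3) * trace(a) - trace(b^3 a)  (eliminate a^-1) = x*y^3 - y^2*z - 2*x*y + z
trace(b a b^2 a) = trace(b) * trace(a b a b) - trace(a b a)  (reduce the b square) = y*z^2 - x*z - y
so trace(b^2 a^-1 b a) = trace(b a b^2) * trace(a) - trace(b a b^2 a)  (eliminate a^-1) = x*y^2*z - x^2*y - y*z^2 + y
trace(a^-1 b^2 a^-1 b) = trace(b^2 a^-1 b) * trace(a) - trace(b^2 a^-1 b a)  (eliminate a^-1) = x^2*y^3 - 2*x*y^2*z - x^2*y + y*z^2 + x*z - y
so trace(b^-1 a^-1 b^2 a^-1) = trace(a^-1 b^2 a^-1) * trace(b) - trace(a^-1 b^2 a^-1 b)  (eliminate b^-1) = x*y^2*z - y^3 - y*z^2 - x*z + 3*y
trace(b a^-2 b^-1 a^-1 b) = trace(b^-1 a^-1 b^2 a^-1) * trace(a) - trace(b^-1 a^-1 b^2)  (eliminate a^-1) = x^2*y^2*z - x*y^3 - x*y*z^2 - x^2*z + 2*x*y + z
reduce: trace(b a b a b a) = trace(b a) * trace(b a b a) - trace(b^-1 a^-1)  (split on b) = z^3 - 3*z
trace(a b a b a^-1 b) = trace(b a b a b) * trace(a) - trace(b a b a b a)  (eliminate a^-1) = x*y*z^2 - x^2*z - z^3 - x*y + 3*z
trace(a^-1 b^-1 a b a b) = trace(a b a b a^-1) * trace(b) - trace(a b a b a^-1 b)  (eliminate b^-1) = -x*y*z^2 + x^2*z + y^2*z + z^3 - 3*z
reduce: trace(b a b a^-2 b^-1 a) = trace(a^-1 b^-1 a b a b) * trace(a) - trace(a^-1 b^-1 a b a b a)  (eliminate a^-1) = -x^2*y*z^2 + x^3*z + x*y^2*z + x*z^3 - 4*x*z + y
reduce: trace(b a^-2 b^-1 a^-1 b a) = trace(b a b a^-2 b^-1) * trace(a) - trace(b a b a^-2 b^-1 a)  (eliminate a^-1) = x^2*y*z^2 - x^3*z - x*y^2*z - x*z^3 + x^2*y + 3*x*z - y
reduce: trace(a^-1 b a^-2 b^-1 a^-1 b) = trace(b a^-2 b^-1 a^-1 b) * trace(a) - trace(b a^-2 b^-1 a^-1 b a)  (eliminate a^-1) = x^3*y^2*z - x^2*y^3 - 2*x^2*y*z^2 + x*y^2*z + x*z^3 + x^2*y - 2*x*z + y
assemble the triple (trace(r) - 2; trace(r a) - x; trace(r b) - y)

x^3*y*z - x^2*y^2 - x^2*z^2; x^2*y*z - x*y^2 - x*z^2; x^3*y^2*z - x^2*y^3 - 2*x^2*y*z^2 + x*y^2*z + x*z^3 + x^2*y - 2*x*z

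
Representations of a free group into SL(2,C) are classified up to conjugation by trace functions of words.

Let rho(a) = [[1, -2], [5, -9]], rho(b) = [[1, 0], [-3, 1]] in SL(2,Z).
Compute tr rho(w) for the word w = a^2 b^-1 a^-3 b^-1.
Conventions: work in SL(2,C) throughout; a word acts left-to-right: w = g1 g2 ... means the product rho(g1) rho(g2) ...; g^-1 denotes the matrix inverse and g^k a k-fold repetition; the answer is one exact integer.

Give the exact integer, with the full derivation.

rho(a) = [[1, -2], [5, -9]]
... * rho(a) = [[1, -2], [5, -9]]  ->  [[-9, 16], [-40, 71]]
... * rho(b^-1) = [[1, 0], [3, 1]]  ->  [[39, 16], [173, 71]]
... * rho(a^-1) = [[-9, 2], [-5, 1]]  ->  [[-431, 94], [-1912, 417]]
... * rho(a^-1) = [[-9, 2], [-5, 1]]  ->  [[3409, -768], [15123, -3407]]
... * rho(a^-1) = [[-9, 2], [-5, 1]]  ->  [[-26841, 6050], [-119072, 26839]]
... * rho(b^-1) = [[1, 0], [3, 1]]  ->  [[-8691, 6050], [-38555, 26839]]
tr = -8691 + 26839 = 18148

18148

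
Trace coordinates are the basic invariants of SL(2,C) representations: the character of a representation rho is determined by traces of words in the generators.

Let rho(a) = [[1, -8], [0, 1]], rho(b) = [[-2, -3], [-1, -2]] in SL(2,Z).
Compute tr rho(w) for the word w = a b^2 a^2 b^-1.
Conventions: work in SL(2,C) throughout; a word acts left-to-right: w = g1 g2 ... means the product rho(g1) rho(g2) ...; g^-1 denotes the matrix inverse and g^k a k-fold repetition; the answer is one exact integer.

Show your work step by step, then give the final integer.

532

rho(a) = [[1, -8], [0, 1]]
... * rho(b) = [[-2, -3], [-1, -2]]  ->  [[6, 13], [-1, -2]]
... * rho(b) = [[-2, -3], [-1, -2]]  ->  [[-25, -44], [4, 7]]
... * rho(a) = [[1, -8], [0, 1]]  ->  [[-25, 156], [4, -25]]
... * rho(a) = [[1, -8], [0, 1]]  ->  [[-25, 356], [4, -57]]
... * rho(b^-1) = [[-2, 3], [1, -2]]  ->  [[406, -787], [-65, 126]]
tr = 406 + 126 = 532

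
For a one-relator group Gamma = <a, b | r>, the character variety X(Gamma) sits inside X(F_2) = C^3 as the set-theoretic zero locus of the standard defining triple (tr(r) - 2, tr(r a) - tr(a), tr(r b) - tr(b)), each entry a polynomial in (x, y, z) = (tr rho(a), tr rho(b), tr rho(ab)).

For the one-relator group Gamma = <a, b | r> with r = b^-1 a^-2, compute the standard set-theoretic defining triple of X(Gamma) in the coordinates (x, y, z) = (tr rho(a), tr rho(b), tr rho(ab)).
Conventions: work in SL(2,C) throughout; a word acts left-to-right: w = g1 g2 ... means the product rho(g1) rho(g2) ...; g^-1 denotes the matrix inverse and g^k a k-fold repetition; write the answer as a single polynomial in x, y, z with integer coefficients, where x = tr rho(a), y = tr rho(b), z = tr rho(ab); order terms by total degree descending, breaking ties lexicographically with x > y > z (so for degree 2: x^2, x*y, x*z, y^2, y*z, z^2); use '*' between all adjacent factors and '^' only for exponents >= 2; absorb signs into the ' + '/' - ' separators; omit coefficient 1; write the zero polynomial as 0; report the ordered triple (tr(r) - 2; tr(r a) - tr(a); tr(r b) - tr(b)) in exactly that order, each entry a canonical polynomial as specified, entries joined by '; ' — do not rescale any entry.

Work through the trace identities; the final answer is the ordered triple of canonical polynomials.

next, trace(b^-1) = trace(b) = y
and trace(b^-1 a) = trace(a)*trace(b) - trace(a b)  (eliminate b^-1) = x*y - z
trace(a^-1 b^-1) = trace(b^-1)*trace(a) - trace(b^-1 a)  (eliminate a^-1) = z
trace(b^-1 a^-2) = trace(a^-1 b^-1)*trace(a) - trace(a^-1 b^-1 a)  (eliminate a^-1) = x*z - y
trace(a^-2) = trace(a^-1)*trace(a) - trace(1) = x^2 - 2
assemble the triple (trace(r) - 2; trace(r a) - x; trace(r b) - y)

x*z - y - 2; -x + z; x^2 - y - 2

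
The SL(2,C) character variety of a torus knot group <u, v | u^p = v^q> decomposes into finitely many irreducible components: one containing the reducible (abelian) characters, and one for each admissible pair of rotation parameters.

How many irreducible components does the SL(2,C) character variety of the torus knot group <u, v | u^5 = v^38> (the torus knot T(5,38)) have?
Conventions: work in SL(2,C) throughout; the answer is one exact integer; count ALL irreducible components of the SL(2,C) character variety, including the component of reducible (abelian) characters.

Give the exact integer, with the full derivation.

75

For T(5,38): irreducibility forces the central element u^5 = v^38 to one of +I, -I.
On an irreducible component, tr(u) is locked at 2*cos(pi*alpha/5) for some alpha in 1..4, and tr(v) at 2*cos(pi*beta/38) for some beta in 1..37.
Consistency of u^5 = (-1)^alpha I with v^38 = (-1)^beta I forces alpha = beta (mod 2).
count pairs: odd alpha (2 choices) x odd beta (19), plus even alpha (2) x even beta (18): 2*19 + 2*18 = 74.
components with irreducible characters: 74; plus the single component of reducible (abelian) characters: total 75.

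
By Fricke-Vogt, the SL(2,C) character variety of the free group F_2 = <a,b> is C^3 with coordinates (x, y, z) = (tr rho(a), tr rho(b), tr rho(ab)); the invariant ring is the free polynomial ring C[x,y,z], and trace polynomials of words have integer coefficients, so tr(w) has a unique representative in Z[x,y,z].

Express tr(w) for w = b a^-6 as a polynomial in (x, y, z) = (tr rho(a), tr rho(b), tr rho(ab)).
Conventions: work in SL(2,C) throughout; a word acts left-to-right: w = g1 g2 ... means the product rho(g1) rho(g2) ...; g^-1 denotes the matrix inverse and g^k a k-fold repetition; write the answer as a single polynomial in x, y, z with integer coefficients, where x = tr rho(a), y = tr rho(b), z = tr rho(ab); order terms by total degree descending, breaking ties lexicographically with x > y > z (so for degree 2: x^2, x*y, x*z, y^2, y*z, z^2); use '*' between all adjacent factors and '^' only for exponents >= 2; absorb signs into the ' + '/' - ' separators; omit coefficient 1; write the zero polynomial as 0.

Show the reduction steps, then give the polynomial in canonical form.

trace(a^-1 b) = trace(b) trace(a) - trace(b a) = x*y - z
trace(b a^-2) = trace(a^-1 b) trace(a) - trace(a^-1 b a) = x^2*y - x*z - y
trace(b a^-3) = trace(b a^-2) trace(a) - trace(b a^-1) = x^3*y - x^2*z - 2*x*y + z
apply: trace(a^-1 b a^-3) = trace(b a^-3) trace(a) - trace(b a^-2) = x^4*y - x^3*z - 3*x^2*y + 2*x*z + y
use: trace(a^-2 b a^-3) = trace(a^-1 b a^-3) trace(a) - trace(a^-1 b a^-2) = x^5*y - x^4*z - 4*x^3*y + 3*x^2*z + 3*x*y - z
trace(b a^-6) = trace(a^-2 b a^-3) trace(a) - trace(a^-2 b a^-2) = x^6*y - x^5*z - 5*x^4*y + 4*x^3*z + 6*x^2*y - 3*x*z - y

x^6*y - x^5*z - 5*x^4*y + 4*x^3*z + 6*x^2*y - 3*x*z - y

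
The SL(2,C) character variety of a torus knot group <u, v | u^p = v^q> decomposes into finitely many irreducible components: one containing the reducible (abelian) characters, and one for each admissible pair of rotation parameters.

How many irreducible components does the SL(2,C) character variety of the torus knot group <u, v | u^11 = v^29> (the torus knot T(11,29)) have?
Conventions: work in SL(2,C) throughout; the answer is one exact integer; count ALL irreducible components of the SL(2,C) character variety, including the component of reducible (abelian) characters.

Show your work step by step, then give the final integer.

141

For T(11,29): irreducibility forces the central element u^11 = v^29 to one of +I, -I.
So on each irreducible component the traces are pinned: tr(u) = 2*cos(pi*alpha/11) with 1 <= alpha <= 10, tr(v) = 2*cos(pi*beta/29) with 1 <= beta <= 28.
u^11 = (-1)^alpha I and v^29 = (-1)^beta I must agree, so alpha and beta have equal parity.
count pairs: odd alpha (5 choices) x odd beta (14), plus even alpha (5) x even beta (14): 5*14 + 5*14 = 140.
That is 140 components of irreducible characters, and with the reducible (abelian) component the total is 141.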